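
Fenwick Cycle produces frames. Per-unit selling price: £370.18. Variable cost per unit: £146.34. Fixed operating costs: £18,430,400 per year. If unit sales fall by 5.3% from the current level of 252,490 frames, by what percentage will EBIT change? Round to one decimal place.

Contribution at this volume is 252,490 × £223.84 = £56,517,361.60.
Subtracting fixed costs: EBIT = £56,517,361.60 − £18,430,400 = £38,086,961.60.
DOL = contribution ÷ EBIT = £56,517,361.60 ÷ £38,086,961.60 = 1.4839.
Operating income changes by 1.4839 × -5.3% = -7.9%.

-7.9%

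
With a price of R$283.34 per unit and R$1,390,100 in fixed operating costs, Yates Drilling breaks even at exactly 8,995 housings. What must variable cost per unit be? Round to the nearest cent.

Contribution per unit must be FC / Q = R$1,390,100 / 8,995 = R$154.5414.
Hence VC = price − CM = R$283.34 − R$154.5414 = R$128.80.

R$128.80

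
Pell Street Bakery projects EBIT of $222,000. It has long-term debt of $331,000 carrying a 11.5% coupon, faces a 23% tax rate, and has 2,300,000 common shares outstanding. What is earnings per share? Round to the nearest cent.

Pre-tax income = $222,000 − $38,065.00 = $183,935.00.
Net income = $183,935.00 × (1 − 0.23) = $141,629.95.
EPS = $141,629.95 ÷ 2,300,000 = $0.06.

$0.06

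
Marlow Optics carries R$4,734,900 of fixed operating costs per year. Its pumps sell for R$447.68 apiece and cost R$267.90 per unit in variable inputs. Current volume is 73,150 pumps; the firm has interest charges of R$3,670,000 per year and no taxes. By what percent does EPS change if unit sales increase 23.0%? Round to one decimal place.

Total contribution margin = 73,150 × R$179.78 = R$13,150,907.00.
EBIT = R$13,150,907.00 − R$4,734,900 = R$8,416,007.00.
Interest = R$3,670,000.00, so EBIT − I = R$4,746,007.00.
Degree of combined leverage = contribution ÷ (EBIT − I) = R$13,150,907.00 ÷ R$4,746,007.00 = 2.7709.
%ΔEPS = DCL × %ΔSales = 2.7709 × +23.0% = +63.7%.

+63.7%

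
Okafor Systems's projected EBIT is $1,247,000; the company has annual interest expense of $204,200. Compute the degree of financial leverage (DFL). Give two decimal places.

Annual interest charges come to $204,200.00.
Degree of financial leverage = EBIT / (EBIT − interest) = $1,247,000 / $1,042,800.00 = 1.1958.

1.20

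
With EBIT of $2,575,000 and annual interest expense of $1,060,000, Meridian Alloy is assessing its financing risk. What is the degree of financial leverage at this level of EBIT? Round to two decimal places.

1.70

Annual interest charges come to $1,060,000.00.
Degree of financial leverage = EBIT / (EBIT − interest) = $2,575,000 / $1,515,000.00 = 1.6997.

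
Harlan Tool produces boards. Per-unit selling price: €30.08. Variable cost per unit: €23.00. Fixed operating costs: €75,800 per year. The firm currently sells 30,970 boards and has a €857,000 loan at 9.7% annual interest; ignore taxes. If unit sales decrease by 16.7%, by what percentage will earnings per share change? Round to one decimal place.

-60.7%

Contribution at this volume is 30,970 × €7.08 = €219,267.60.
Operating income = contribution − fixed costs = €219,267.60 − €75,800 = €143,467.60.
Interest = €83,129.00, so EBIT − I = €60,338.60.
DCL = total CM / (EBIT − I) = €219,267.60 / €60,338.60 = 3.6340.
%ΔEPS = DCL × %ΔSales = 3.6340 × -16.7% = -60.7%.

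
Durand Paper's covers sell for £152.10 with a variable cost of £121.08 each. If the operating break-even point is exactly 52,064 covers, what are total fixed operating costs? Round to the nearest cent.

Unit CM = price − variable cost = £152.10 − £121.08 = £31.02.
Fixed costs = break-even units × CM = 52,064 × £31.02 = £1,615,025.28.

£1,615,025.28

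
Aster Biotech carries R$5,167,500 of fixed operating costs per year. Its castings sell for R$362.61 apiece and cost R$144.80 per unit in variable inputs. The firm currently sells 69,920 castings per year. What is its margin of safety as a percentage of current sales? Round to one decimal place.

66.1%

Unit CM = price − variable cost = R$362.61 − R$144.80 = R$217.81. Break-even units = R$5,167,500 ÷ R$217.81 = 23,724.81; break-even revenue = 23,724.81 × R$362.61 = R$8,602,851.91.
Actual sales revenue = 69,920 × R$362.61 = R$25,353,691.20.
Margin of safety = (R$25,353,691.20 − R$8,602,851.91) ÷ R$25,353,691.20 = 66.1%.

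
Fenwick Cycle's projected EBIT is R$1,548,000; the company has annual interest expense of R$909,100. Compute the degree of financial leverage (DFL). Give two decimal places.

Interest = R$909,100.00.
DFL = EBIT ÷ (EBIT − I) = R$1,548,000 ÷ (R$1,548,000 − R$909,100.00) = R$1,548,000 ÷ R$638,900.00 = 2.4229.

2.42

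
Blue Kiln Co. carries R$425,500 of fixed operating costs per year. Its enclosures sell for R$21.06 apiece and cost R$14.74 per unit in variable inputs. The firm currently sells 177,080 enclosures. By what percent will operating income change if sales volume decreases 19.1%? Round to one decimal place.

Total contribution margin = 177,080 × R$6.32 = R$1,119,145.60.
Operating income = contribution − fixed costs = R$1,119,145.60 − R$425,500 = R$693,645.60.
So DOL = total CM / EBIT = R$1,119,145.60 / R$693,645.60 = 1.6134.
Operating income changes by 1.6134 × -19.1% = -30.8%.

-30.8%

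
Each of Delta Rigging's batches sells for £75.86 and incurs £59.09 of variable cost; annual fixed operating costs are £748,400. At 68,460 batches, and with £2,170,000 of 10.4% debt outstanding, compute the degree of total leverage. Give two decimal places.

6.60

Total contribution margin = 68,460 × £16.77 = £1,148,074.20.
Operating income = contribution − fixed costs = £1,148,074.20 − £748,400 = £399,674.20. Interest = £225,680.00.
DOL = £1,148,074.20 ÷ £399,674.20 = 2.8725; DFL = £399,674.20 ÷ £173,994.20 = 2.2971.
Combined leverage = 2.8725 × 2.2971 = 6.5984.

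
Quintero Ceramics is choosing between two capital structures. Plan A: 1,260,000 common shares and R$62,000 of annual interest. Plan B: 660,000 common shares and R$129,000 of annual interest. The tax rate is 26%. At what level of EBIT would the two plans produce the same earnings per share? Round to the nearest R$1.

R$202,700

At indifference, (EBIT − 62,000)(1 − t)/1,260,000 = (EBIT − 129,000)(1 − t)/660,000.
The (1 − t) factor cancels: (EBIT − 62,000) × 660,000 = (EBIT − 129,000) × 1,260,000.
EBIT × (1,260,000 − 660,000) = 129,000 × 1,260,000 − 62,000 × 660,000 = 121,620,000,000, so EBIT = 121,620,000,000 ÷ 600,000 = 202,700.00.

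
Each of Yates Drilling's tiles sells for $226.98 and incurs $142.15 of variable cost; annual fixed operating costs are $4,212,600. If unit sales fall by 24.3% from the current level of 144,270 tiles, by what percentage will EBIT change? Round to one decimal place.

Total contribution margin = 144,270 × $84.83 = $12,238,424.10.
EBIT = $12,238,424.10 − $4,212,600 = $8,025,824.10.
DOL = contribution ÷ EBIT = $12,238,424.10 ÷ $8,025,824.10 = 1.5249.
%ΔEBIT = DOL × %ΔSales = 1.5249 × -24.3% = -37.1%.

-37.1%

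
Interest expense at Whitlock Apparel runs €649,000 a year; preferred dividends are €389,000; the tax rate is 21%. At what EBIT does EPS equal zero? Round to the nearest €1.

Grossing the preferred dividend up to pre-tax terms: €389,000 / (1 − 0.21) = €492,405.06.
Financial break-even EBIT = interest + D_p ÷ (1 − t) = €649,000 + €492,405.06 = €1,141,405.06.

€1,141,405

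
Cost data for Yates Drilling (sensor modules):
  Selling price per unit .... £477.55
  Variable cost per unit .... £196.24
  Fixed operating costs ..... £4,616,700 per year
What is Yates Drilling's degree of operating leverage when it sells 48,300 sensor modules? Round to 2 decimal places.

1.51

Contribution at this volume is 48,300 × £281.31 = £13,587,273.00.
Subtracting fixed costs: EBIT = £13,587,273.00 − £4,616,700 = £8,970,573.00.
Degree of operating leverage = £13,587,273.00 / £8,970,573.00 = 1.5146.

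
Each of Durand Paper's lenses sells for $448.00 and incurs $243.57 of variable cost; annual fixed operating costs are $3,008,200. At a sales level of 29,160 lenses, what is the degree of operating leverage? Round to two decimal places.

2.02

At 29,160 units, contribution = 29,160 × $204.43 = $5,961,178.80.
Subtracting fixed costs: EBIT = $5,961,178.80 − $3,008,200 = $2,952,978.80.
So DOL = total CM / EBIT = $5,961,178.80 / $2,952,978.80 = 2.0187.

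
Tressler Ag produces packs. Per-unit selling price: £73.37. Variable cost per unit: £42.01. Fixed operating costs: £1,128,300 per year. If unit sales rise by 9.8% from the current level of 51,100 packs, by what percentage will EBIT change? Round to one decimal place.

+33.1%

Contribution at this volume is 51,100 × £31.36 = £1,602,496.00.
EBIT = £1,602,496.00 − £1,128,300 = £474,196.00.
DOL = contribution ÷ EBIT = £1,602,496.00 ÷ £474,196.00 = 3.3794.
Operating income changes by 3.3794 × +9.8% = +33.1%.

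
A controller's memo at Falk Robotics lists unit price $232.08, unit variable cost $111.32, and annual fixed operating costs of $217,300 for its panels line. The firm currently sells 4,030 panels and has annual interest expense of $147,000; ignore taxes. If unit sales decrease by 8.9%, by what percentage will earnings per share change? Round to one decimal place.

At 4,030 units, contribution = 4,030 × $120.76 = $486,662.80.
EBIT = $486,662.80 − $217,300 = $269,362.80.
After interest of $147,000.00, pre-tax earnings = $122,362.80.
DCL = total CM / (EBIT − I) = $486,662.80 / $122,362.80 = 3.9772.
EPS therefore changes by 3.9772 × (-8.9%) = -35.4%.

-35.4%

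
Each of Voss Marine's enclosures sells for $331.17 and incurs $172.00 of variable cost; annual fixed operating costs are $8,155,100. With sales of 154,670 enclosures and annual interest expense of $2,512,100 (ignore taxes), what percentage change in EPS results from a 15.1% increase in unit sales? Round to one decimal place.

+26.6%

At 154,670 units, contribution = 154,670 × $159.17 = $24,618,823.90.
EBIT = $24,618,823.90 − $8,155,100 = $16,463,723.90.
Interest = $2,512,100.00, so EBIT − I = $13,951,623.90.
DCL = total CM / (EBIT − I) = $24,618,823.90 / $13,951,623.90 = 1.7646.
EPS therefore changes by 1.7646 × (+15.1%) = +26.6%.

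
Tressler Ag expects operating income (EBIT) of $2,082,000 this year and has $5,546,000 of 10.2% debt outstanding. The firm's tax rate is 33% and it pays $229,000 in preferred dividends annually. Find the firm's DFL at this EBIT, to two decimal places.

1.77

Annual interest charges come to $565,692.00.
Pre-tax preferred-dividend burden = $229,000 ÷ (1 − 0.33) = $341,791.04.
DFL = EBIT ÷ [EBIT − I − D_p/(1−t)] = $2,082,000 ÷ [$2,082,000 − $565,692.00 − $341,791.04] = $2,082,000 ÷ $1,174,516.96 = 1.7726.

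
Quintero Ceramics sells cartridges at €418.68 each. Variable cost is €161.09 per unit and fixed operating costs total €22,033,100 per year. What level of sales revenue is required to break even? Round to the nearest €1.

CM per unit = €418.68 − €161.09 = €257.59; CM ratio = €257.59 / €418.68 = 0.6152.
Break-even revenue = fixed costs × price ÷ CM = €22,033,100 × €418.68 ÷ €257.59 = €35,812,020.

€35,812,020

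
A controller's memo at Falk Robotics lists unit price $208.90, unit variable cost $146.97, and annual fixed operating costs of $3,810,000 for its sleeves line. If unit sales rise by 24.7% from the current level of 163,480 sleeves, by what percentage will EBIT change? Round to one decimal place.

At 163,480 units, contribution = 163,480 × $61.93 = $10,124,316.40.
EBIT = $10,124,316.40 − $3,810,000 = $6,314,316.40.
So DOL = total CM / EBIT = $10,124,316.40 / $6,314,316.40 = 1.6034.
Operating income changes by 1.6034 × +24.7% = +39.6%.

+39.6%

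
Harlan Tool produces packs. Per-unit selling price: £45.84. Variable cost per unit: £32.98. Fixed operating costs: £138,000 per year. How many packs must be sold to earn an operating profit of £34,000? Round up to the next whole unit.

Unit CM = price − variable cost = £45.84 − £32.98 = £12.86.
Need Q such that Q × £12.86 − £138,000 = £34,000, i.e. Q = £172,000 / £12.86 = 13,374.81 → 13,375.

13,375 packs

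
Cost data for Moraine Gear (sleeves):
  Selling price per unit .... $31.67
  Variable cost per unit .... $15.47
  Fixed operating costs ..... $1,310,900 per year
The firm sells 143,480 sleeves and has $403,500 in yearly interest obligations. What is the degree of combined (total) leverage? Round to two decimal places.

3.81

At 143,480 units, contribution = 143,480 × $16.20 = $2,324,376.00.
Subtracting fixed costs: EBIT = $2,324,376.00 − $1,310,900 = $1,013,476.00. Interest = $403,500.00.
DOL = $2,324,376.00 ÷ $1,013,476.00 = 2.2935; DFL = $1,013,476.00 ÷ $609,976.00 = 1.6615.
DCL = DOL × DFL = 2.2935 × 1.6615 = 3.8107.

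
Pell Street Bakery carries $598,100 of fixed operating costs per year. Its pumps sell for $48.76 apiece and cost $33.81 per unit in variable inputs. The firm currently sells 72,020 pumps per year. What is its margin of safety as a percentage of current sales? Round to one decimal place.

Each unit contributes $48.76 − $33.81 = $14.95. Break-even units = $598,100 ÷ $14.95 = 40,006.69; break-even revenue = 40,006.69 × $48.76 = $1,950,726.15.
Actual sales revenue = 72,020 × $48.76 = $3,511,695.20.
Margin of safety = ($3,511,695.20 − $1,950,726.15) ÷ $3,511,695.20 = 44.5%.

44.5%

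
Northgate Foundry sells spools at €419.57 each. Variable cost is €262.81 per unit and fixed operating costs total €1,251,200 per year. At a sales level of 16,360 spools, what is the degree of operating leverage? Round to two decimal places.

1.95

Contribution at this volume is 16,360 × €156.76 = €2,564,593.60.
EBIT = €2,564,593.60 − €1,251,200 = €1,313,393.60.
DOL = contribution ÷ EBIT = €2,564,593.60 ÷ €1,313,393.60 = 1.9526.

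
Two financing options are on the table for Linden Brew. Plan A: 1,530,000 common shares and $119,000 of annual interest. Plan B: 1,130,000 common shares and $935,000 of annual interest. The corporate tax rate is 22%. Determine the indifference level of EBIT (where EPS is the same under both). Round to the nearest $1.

Set EPS_A = EPS_B: (EBIT − $119,000)(1 − 0.22) ÷ 1,530,000 = (EBIT − $935,000)(1 − 0.22) ÷ 1,130,000.
Cancelling (1 − t) and cross-multiplying: 1,130,000·(EBIT − 119,000) = 1,530,000·(EBIT − 935,000).
EBIT × (1,530,000 − 1,130,000) = 935,000 × 1,530,000 − 119,000 × 1,130,000 = 1,296,080,000,000, so EBIT = 1,296,080,000,000 ÷ 400,000 = 3,240,200.00.

$3,240,200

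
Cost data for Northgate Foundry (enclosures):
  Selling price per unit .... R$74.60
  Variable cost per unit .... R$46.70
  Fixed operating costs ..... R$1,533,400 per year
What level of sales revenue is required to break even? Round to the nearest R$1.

R$4,100,059

Contribution margin per unit = R$74.60 − R$46.70 = R$27.90, a CM ratio of R$27.90 ÷ R$74.60 = 0.3740.
Break-even revenue = fixed costs × price ÷ CM = R$1,533,400 × R$74.60 ÷ R$27.90 = R$4,100,059.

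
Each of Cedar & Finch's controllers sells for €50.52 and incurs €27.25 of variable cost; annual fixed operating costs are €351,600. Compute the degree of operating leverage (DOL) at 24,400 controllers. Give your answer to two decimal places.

Total contribution margin = 24,400 × €23.27 = €567,788.00.
Operating income = contribution − fixed costs = €567,788.00 − €351,600 = €216,188.00.
So DOL = total CM / EBIT = €567,788.00 / €216,188.00 = 2.6264.

2.63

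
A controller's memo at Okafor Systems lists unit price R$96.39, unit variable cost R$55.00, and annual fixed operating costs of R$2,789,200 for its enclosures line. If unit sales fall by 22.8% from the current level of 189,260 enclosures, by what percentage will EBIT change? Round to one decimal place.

At 189,260 units, contribution = 189,260 × R$41.39 = R$7,833,471.40.
EBIT = R$7,833,471.40 − R$2,789,200 = R$5,044,271.40.
Degree of operating leverage = R$7,833,471.40 / R$5,044,271.40 = 1.5529.
Operating income changes by 1.5529 × -22.8% = -35.4%.

-35.4%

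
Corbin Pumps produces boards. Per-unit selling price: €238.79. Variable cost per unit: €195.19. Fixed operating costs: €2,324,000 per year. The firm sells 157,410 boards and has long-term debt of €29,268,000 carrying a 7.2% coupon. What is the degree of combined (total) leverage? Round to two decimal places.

2.82

At 157,410 units, contribution = 157,410 × €43.60 = €6,863,076.00.
EBIT = €6,863,076.00 − €2,324,000 = €4,539,076.00. Interest = €2,107,296.00.
DOL = €6,863,076.00 ÷ €4,539,076.00 = 1.5120; DFL = €4,539,076.00 ÷ €2,431,780.00 = 1.8666.
DCL = DOL × DFL = 1.5120 × 1.8666 = 2.8223.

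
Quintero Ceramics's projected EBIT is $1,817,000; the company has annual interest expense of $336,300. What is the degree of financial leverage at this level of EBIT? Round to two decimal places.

Interest = $336,300.00.
Degree of financial leverage = EBIT / (EBIT − interest) = $1,817,000 / $1,480,700.00 = 1.2271.

1.23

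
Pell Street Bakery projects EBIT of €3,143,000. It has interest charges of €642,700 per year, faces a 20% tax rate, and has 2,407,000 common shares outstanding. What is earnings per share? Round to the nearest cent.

Interest = €642,700.00, so EBT = €3,143,000 − €642,700.00 = €2,500,300.00.
After tax at 20%: net income = €2,500,300.00 × 0.80 = €2,000,240.00.
EPS = €2,000,240.00 ÷ 2,407,000 = €0.83.

€0.83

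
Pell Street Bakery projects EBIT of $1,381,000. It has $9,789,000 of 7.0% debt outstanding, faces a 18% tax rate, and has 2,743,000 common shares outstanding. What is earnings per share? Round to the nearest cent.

$0.21

Interest = $685,230.00, so EBT = $1,381,000 − $685,230.00 = $695,770.00.
After tax at 18%: net income = $695,770.00 × 0.82 = $570,531.40.
EPS = $570,531.40 ÷ 2,743,000 = $0.21.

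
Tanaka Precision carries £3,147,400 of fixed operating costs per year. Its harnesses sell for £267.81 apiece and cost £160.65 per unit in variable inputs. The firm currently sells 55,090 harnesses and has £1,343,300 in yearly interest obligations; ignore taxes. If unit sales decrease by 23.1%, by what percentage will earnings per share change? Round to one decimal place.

Contribution at this volume is 55,090 × £107.16 = £5,903,444.40.
EBIT = £5,903,444.40 − £3,147,400 = £2,756,044.40.
Interest = £1,343,300.00, so EBIT − I = £1,412,744.40.
Degree of combined leverage = contribution ÷ (EBIT − I) = £5,903,444.40 ÷ £1,412,744.40 = 4.1787.
EPS therefore changes by 4.1787 × (-23.1%) = -96.5%.

-96.5%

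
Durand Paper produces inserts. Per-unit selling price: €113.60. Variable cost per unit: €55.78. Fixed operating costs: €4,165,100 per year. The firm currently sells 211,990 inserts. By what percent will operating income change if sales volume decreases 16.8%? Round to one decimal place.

At 211,990 units, contribution = 211,990 × €57.82 = €12,257,261.80.
EBIT = €12,257,261.80 − €4,165,100 = €8,092,161.80.
So DOL = total CM / EBIT = €12,257,261.80 / €8,092,161.80 = 1.5147.
Operating income changes by 1.5147 × -16.8% = -25.4%.

-25.4%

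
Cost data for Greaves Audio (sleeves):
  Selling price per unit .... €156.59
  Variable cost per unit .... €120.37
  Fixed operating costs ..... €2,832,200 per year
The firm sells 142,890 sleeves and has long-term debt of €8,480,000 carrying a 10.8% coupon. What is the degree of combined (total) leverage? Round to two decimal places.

Contribution at this volume is 142,890 × €36.22 = €5,175,475.80.
Subtracting fixed costs: EBIT = €5,175,475.80 − €2,832,200 = €2,343,275.80. Interest = €915,840.00.
DOL = €5,175,475.80 ÷ €2,343,275.80 = 2.2086; DFL = €2,343,275.80 ÷ €1,427,435.80 = 1.6416.
Combined leverage = 2.2086 × 1.6416 = 3.6256.

3.63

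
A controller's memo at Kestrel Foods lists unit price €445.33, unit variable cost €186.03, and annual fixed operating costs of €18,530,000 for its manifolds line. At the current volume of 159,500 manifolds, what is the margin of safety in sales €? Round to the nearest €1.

€39,206,128

Contribution margin per unit = €445.33 − €186.03 = €259.30. Break-even units = €18,530,000 ÷ €259.30 = 71,461.63; break-even revenue = 71,461.63 × €445.33 = €31,824,006.56.
Actual sales revenue = 159,500 × €445.33 = €71,030,135.00.
Margin of safety = €71,030,135.00 − €31,824,006.56 = €39,206,128.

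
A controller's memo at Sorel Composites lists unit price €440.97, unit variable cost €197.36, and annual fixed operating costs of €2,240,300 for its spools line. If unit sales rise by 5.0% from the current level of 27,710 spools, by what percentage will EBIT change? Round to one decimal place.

At 27,710 units, contribution = 27,710 × €243.61 = €6,750,433.10.
Subtracting fixed costs: EBIT = €6,750,433.10 − €2,240,300 = €4,510,133.10.
So DOL = total CM / EBIT = €6,750,433.10 / €4,510,133.10 = 1.4967.
So EBIT moves 1.4967 × (+5.0%) = +7.5%.

+7.5%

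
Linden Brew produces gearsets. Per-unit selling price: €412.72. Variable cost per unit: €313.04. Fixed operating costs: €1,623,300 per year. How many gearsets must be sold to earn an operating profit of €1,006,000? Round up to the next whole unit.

Each unit contributes €412.72 − €313.04 = €99.68.
Required volume = (fixed costs + target profit) ÷ CM = (€1,623,300 + €1,006,000) ÷ €99.68 = 26,377.41, so 26,378 gearsets.

26,378 gearsets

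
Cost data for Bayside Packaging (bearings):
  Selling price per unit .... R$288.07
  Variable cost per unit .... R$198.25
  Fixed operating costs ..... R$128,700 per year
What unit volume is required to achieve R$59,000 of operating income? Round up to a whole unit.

2,090 bearings

Unit CM = price − variable cost = R$288.07 − R$198.25 = R$89.82.
Required volume = (fixed costs + target profit) ÷ CM = (R$128,700 + R$59,000) ÷ R$89.82 = 2,089.74, so 2,090 bearings.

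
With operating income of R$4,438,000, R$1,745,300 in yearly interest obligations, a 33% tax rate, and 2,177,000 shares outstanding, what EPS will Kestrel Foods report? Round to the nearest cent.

Pre-tax income = R$4,438,000 − R$1,745,300.00 = R$2,692,700.00.
After tax at 33%: net income = R$2,692,700.00 × 0.67 = R$1,804,109.00.
EPS = R$1,804,109.00 ÷ 2,177,000 = R$0.83.

R$0.83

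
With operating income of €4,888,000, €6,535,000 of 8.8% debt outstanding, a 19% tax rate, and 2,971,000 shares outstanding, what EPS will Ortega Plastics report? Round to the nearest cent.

€1.18

Pre-tax income = €4,888,000 − €575,080.00 = €4,312,920.00.
After tax at 19%: net income = €4,312,920.00 × 0.81 = €3,493,465.20.
EPS = €3,493,465.20 ÷ 2,971,000 = €1.18.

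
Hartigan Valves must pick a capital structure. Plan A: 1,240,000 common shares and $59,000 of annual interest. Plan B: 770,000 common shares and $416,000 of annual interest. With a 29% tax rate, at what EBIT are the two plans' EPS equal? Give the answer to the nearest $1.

$1,000,872

At indifference, (EBIT − 59,000)(1 − t)/1,240,000 = (EBIT − 416,000)(1 − t)/770,000.
Cancelling (1 − t) and cross-multiplying: 770,000·(EBIT − 59,000) = 1,240,000·(EBIT − 416,000).
Solving, EBIT = (416,000·1,240,000 − 59,000·770,000) / (1,240,000 − 770,000) = 470,410,000,000 / 470,000 = 1,000,872.34.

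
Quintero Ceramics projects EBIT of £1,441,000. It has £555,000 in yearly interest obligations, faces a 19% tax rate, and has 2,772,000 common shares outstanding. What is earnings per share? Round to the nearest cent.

£0.26

Interest = £555,000.00, so EBT = £1,441,000 − £555,000.00 = £886,000.00.
After tax at 19%: net income = £886,000.00 × 0.81 = £717,660.00.
EPS = £717,660.00 ÷ 2,772,000 = £0.26.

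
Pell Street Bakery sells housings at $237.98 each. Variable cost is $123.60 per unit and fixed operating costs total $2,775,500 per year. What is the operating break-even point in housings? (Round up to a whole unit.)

Unit CM = price − variable cost = $237.98 − $123.60 = $114.38.
Units to break even: $2,775,500 ÷ $114.38 = 24,265.61, rounded up to 24,266.

24,266 housings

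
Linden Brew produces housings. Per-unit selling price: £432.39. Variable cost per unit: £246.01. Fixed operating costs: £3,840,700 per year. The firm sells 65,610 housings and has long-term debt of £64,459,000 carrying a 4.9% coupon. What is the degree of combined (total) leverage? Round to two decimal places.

2.34

At 65,610 units, contribution = 65,610 × £186.38 = £12,228,391.80.
EBIT = £12,228,391.80 − £3,840,700 = £8,387,691.80. Interest = £3,158,491.00, so EBIT − I = £5,229,200.80.
Degree of total leverage = total CM / (EBIT − interest) = £12,228,391.80 / £5,229,200.80 = 2.3385.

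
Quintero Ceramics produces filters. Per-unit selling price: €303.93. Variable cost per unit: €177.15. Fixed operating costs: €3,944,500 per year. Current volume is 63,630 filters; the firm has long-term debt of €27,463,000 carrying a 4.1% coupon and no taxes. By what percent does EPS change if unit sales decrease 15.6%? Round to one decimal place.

-42.0%

Contribution at this volume is 63,630 × €126.78 = €8,067,011.40.
EBIT = €8,067,011.40 − €3,944,500 = €4,122,511.40.
After interest of €1,125,983.00, pre-tax earnings = €2,996,528.40.
DCL = total CM / (EBIT − I) = €8,067,011.40 / €2,996,528.40 = 2.6921.
%ΔEPS = DCL × %ΔSales = 2.6921 × -15.6% = -42.0%.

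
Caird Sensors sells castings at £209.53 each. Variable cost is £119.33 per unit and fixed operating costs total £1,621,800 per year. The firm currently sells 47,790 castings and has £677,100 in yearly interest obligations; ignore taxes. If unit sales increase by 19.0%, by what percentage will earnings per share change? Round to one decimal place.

+40.7%

Contribution at this volume is 47,790 × £90.20 = £4,310,658.00.
Subtracting fixed costs: EBIT = £4,310,658.00 − £1,621,800 = £2,688,858.00.
Interest = £677,100.00, so EBIT − I = £2,011,758.00.
DCL = total CM / (EBIT − I) = £4,310,658.00 / £2,011,758.00 = 2.1427.
%ΔEPS = DCL × %ΔSales = 2.1427 × +19.0% = +40.7%.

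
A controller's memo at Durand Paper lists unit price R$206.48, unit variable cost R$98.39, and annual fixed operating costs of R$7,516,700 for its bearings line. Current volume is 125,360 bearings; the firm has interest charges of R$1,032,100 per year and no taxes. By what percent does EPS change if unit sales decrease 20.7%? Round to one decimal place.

-56.1%

Total contribution margin = 125,360 × R$108.09 = R$13,550,162.40.
Operating income = contribution − fixed costs = R$13,550,162.40 − R$7,516,700 = R$6,033,462.40.
Interest = R$1,032,100.00, so EBIT − I = R$5,001,362.40.
Degree of combined leverage = contribution ÷ (EBIT − I) = R$13,550,162.40 ÷ R$5,001,362.40 = 2.7093.
EPS therefore changes by 2.7093 × (-20.7%) = -56.1%.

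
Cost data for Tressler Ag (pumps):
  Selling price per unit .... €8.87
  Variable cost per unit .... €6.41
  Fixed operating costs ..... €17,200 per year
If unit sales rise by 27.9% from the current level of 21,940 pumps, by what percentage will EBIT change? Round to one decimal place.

Total contribution margin = 21,940 × €2.46 = €53,972.40.
Subtracting fixed costs: EBIT = €53,972.40 − €17,200 = €36,772.40.
So DOL = total CM / EBIT = €53,972.40 / €36,772.40 = 1.4677.
Operating income changes by 1.4677 × +27.9% = +41.0%.

+41.0%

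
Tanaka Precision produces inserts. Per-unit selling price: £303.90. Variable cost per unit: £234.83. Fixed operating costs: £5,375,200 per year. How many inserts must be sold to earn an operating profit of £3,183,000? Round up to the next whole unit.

Each unit contributes £303.90 − £234.83 = £69.07.
Units = (FC + target) / CM = (£5,375,200 + £3,183,000) / £69.07 = 123,906.18, so 123,907 inserts.

123,907 inserts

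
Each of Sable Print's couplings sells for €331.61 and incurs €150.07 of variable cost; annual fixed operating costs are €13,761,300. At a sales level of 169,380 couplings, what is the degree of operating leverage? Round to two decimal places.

1.81

At 169,380 units, contribution = 169,380 × €181.54 = €30,749,245.20.
Subtracting fixed costs: EBIT = €30,749,245.20 − €13,761,300 = €16,987,945.20.
DOL = contribution ÷ EBIT = €30,749,245.20 ÷ €16,987,945.20 = 1.8101.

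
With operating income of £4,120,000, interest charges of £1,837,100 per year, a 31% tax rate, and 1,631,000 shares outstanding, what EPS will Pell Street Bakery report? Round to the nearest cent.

£0.97

Pre-tax income = £4,120,000 − £1,837,100.00 = £2,282,900.00.
Net income = £2,282,900.00 × (1 − 0.31) = £1,575,201.00.
Per share: £1,575,201.00 / 1,631,000 shares = £0.97.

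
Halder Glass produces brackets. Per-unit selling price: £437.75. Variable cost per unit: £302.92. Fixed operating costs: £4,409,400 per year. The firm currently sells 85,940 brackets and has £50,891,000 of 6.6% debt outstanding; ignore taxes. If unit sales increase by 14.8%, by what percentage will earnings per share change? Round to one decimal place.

+44.9%

Total contribution margin = 85,940 × £134.83 = £11,587,290.20.
Subtracting fixed costs: EBIT = £11,587,290.20 − £4,409,400 = £7,177,890.20.
Interest = £3,358,806.00, so EBIT − I = £3,819,084.20.
DCL = total CM / (EBIT − I) = £11,587,290.20 / £3,819,084.20 = 3.0340.
%ΔEPS = DCL × %ΔSales = 3.0340 × +14.8% = +44.9%.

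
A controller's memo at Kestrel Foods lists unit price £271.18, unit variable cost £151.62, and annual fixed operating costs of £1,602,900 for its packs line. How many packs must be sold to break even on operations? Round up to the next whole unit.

13,407 packs

Each unit contributes £271.18 − £151.62 = £119.56.
Break-even Q = £1,602,900 / £119.56 = 13,406.66 → 13,407 packs.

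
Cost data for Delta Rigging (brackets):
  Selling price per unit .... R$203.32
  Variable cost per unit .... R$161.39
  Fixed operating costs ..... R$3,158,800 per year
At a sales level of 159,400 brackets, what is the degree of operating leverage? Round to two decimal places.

Total contribution margin = 159,400 × R$41.93 = R$6,683,642.00.
EBIT = R$6,683,642.00 − R$3,158,800 = R$3,524,842.00.
Degree of operating leverage = R$6,683,642.00 / R$3,524,842.00 = 1.8962.

1.90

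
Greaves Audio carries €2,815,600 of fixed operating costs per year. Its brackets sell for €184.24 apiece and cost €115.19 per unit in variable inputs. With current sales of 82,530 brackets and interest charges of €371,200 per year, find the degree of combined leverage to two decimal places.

2.27

Contribution at this volume is 82,530 × €69.05 = €5,698,696.50.
Subtracting fixed costs: EBIT = €5,698,696.50 − €2,815,600 = €2,883,096.50. Interest = €371,200.00, so EBIT − I = €2,511,896.50.
Degree of total leverage = total CM / (EBIT − interest) = €5,698,696.50 / €2,511,896.50 = 2.2687.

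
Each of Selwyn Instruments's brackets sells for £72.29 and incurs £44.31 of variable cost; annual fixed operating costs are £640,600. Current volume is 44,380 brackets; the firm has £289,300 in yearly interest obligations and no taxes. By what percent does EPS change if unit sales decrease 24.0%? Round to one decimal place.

Total contribution margin = 44,380 × £27.98 = £1,241,752.40.
Operating income = contribution − fixed costs = £1,241,752.40 − £640,600 = £601,152.40.
After interest of £289,300.00, pre-tax earnings = £311,852.40.
DCL = total CM / (EBIT − I) = £1,241,752.40 / £311,852.40 = 3.9819.
%ΔEPS = DCL × %ΔSales = 3.9819 × -24.0% = -95.6%.

-95.6%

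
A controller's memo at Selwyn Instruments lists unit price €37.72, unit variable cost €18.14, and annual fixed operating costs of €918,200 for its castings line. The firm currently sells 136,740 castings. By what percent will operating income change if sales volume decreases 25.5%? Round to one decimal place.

At 136,740 units, contribution = 136,740 × €19.58 = €2,677,369.20.
Subtracting fixed costs: EBIT = €2,677,369.20 − €918,200 = €1,759,169.20.
Degree of operating leverage = €2,677,369.20 / €1,759,169.20 = 1.5220.
So EBIT moves 1.5220 × (-25.5%) = -38.8%.

-38.8%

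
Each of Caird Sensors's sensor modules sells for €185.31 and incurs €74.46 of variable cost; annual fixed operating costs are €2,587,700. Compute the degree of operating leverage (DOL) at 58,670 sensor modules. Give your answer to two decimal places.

Total contribution margin = 58,670 × €110.85 = €6,503,569.50.
Subtracting fixed costs: EBIT = €6,503,569.50 − €2,587,700 = €3,915,869.50.
Degree of operating leverage = €6,503,569.50 / €3,915,869.50 = 1.6608.

1.66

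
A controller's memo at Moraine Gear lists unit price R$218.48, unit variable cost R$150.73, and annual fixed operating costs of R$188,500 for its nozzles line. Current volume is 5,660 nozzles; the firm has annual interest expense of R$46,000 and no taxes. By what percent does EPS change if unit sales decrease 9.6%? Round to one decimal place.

Total contribution margin = 5,660 × R$67.75 = R$383,465.00.
Operating income = contribution − fixed costs = R$383,465.00 − R$188,500 = R$194,965.00.
Interest = R$46,000.00, so EBIT − I = R$148,965.00.
Degree of combined leverage = contribution ÷ (EBIT − I) = R$383,465.00 ÷ R$148,965.00 = 2.5742.
EPS therefore changes by 2.5742 × (-9.6%) = -24.7%.

-24.7%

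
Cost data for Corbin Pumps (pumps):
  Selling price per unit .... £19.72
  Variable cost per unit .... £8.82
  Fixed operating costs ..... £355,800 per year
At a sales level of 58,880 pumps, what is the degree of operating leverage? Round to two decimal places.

2.24

At 58,880 units, contribution = 58,880 × £10.90 = £641,792.00.
Operating income = contribution − fixed costs = £641,792.00 − £355,800 = £285,992.00.
Degree of operating leverage = £641,792.00 / £285,992.00 = 2.2441.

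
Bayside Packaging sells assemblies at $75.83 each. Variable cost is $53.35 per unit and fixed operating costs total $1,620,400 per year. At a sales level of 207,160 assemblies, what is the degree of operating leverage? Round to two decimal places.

Total contribution margin = 207,160 × $22.48 = $4,656,956.80.
Operating income = contribution − fixed costs = $4,656,956.80 − $1,620,400 = $3,036,556.80.
DOL = contribution ÷ EBIT = $4,656,956.80 ÷ $3,036,556.80 = 1.5336.

1.53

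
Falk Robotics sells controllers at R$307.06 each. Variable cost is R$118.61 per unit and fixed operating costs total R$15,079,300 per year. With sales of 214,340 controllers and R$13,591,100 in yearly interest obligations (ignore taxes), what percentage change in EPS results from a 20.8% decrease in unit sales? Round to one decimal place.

-71.7%

Contribution at this volume is 214,340 × R$188.45 = R$40,392,373.00.
EBIT = R$40,392,373.00 − R$15,079,300 = R$25,313,073.00.
After interest of R$13,591,100.00, pre-tax earnings = R$11,721,973.00.
Degree of combined leverage = contribution ÷ (EBIT − I) = R$40,392,373.00 ÷ R$11,721,973.00 = 3.4459.
EPS therefore changes by 3.4459 × (-20.8%) = -71.7%.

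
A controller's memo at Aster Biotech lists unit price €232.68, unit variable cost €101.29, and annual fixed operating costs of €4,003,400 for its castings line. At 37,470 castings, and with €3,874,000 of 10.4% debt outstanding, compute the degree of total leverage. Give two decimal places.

9.52

Total contribution margin = 37,470 × €131.39 = €4,923,183.30.
Operating income = contribution − fixed costs = €4,923,183.30 − €4,003,400 = €919,783.30. Interest = €402,896.00, so EBIT − I = €516,887.30.
DCL = contribution ÷ (EBIT − I) = €4,923,183.30 ÷ €516,887.30 = 9.5247.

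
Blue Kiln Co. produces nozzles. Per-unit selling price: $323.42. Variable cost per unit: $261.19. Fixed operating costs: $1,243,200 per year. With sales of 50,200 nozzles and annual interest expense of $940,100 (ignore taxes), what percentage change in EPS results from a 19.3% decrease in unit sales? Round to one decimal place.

Total contribution margin = 50,200 × $62.23 = $3,123,946.00.
Subtracting fixed costs: EBIT = $3,123,946.00 − $1,243,200 = $1,880,746.00.
Interest = $940,100.00, so EBIT − I = $940,646.00.
Degree of combined leverage = contribution ÷ (EBIT − I) = $3,123,946.00 ÷ $940,646.00 = 3.3211.
%ΔEPS = DCL × %ΔSales = 3.3211 × -19.3% = -64.1%.

-64.1%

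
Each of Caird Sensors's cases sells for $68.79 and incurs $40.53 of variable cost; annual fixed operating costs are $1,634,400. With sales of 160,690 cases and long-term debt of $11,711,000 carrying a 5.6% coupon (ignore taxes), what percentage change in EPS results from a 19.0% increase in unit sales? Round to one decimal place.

Contribution at this volume is 160,690 × $28.26 = $4,541,099.40.
Operating income = contribution − fixed costs = $4,541,099.40 − $1,634,400 = $2,906,699.40.
After interest of $655,816.00, pre-tax earnings = $2,250,883.40.
Degree of combined leverage = contribution ÷ (EBIT − I) = $4,541,099.40 ÷ $2,250,883.40 = 2.0175.
EPS therefore changes by 2.0175 × (+19.0%) = +38.3%.

+38.3%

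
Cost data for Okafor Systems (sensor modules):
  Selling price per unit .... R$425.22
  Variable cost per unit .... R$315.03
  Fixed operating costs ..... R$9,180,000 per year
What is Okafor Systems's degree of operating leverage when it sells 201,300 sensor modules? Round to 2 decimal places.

Contribution at this volume is 201,300 × R$110.19 = R$22,181,247.00.
Subtracting fixed costs: EBIT = R$22,181,247.00 − R$9,180,000 = R$13,001,247.00.
So DOL = total CM / EBIT = R$22,181,247.00 / R$13,001,247.00 = 1.7061.

1.71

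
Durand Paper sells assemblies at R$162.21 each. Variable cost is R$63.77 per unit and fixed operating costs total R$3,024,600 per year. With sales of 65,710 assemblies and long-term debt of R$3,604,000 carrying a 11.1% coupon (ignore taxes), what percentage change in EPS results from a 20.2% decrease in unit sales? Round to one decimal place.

-42.9%

Total contribution margin = 65,710 × R$98.44 = R$6,468,492.40.
EBIT = R$6,468,492.40 − R$3,024,600 = R$3,443,892.40.
After interest of R$400,044.00, pre-tax earnings = R$3,043,848.40.
DCL = total CM / (EBIT − I) = R$6,468,492.40 / R$3,043,848.40 = 2.1251.
%ΔEPS = DCL × %ΔSales = 2.1251 × -20.2% = -42.9%.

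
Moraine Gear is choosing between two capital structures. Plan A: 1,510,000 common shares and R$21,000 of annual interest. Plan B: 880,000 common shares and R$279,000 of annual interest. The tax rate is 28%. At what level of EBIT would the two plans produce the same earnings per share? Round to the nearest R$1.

R$639,381

At indifference, (EBIT − 21,000)(1 − t)/1,510,000 = (EBIT − 279,000)(1 − t)/880,000.
The (1 − t) factor cancels: (EBIT − 21,000) × 880,000 = (EBIT − 279,000) × 1,510,000.
Solving, EBIT = (279,000·1,510,000 − 21,000·880,000) / (1,510,000 − 880,000) = 402,810,000,000 / 630,000 = 639,380.95.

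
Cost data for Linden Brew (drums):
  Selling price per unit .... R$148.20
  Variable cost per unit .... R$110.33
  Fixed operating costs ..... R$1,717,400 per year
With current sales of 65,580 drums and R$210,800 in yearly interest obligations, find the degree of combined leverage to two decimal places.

Contribution at this volume is 65,580 × R$37.87 = R$2,483,514.60.
Subtracting fixed costs: EBIT = R$2,483,514.60 − R$1,717,400 = R$766,114.60. Interest = R$210,800.00.
DOL = R$2,483,514.60 ÷ R$766,114.60 = 3.2417; DFL = R$766,114.60 ÷ R$555,314.60 = 1.3796.
Combined leverage = 3.2417 × 1.3796 = 4.4722.

4.47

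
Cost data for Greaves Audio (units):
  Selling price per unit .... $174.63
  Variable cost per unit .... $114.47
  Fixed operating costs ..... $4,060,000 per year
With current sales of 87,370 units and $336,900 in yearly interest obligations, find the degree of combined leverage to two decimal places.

6.12

Total contribution margin = 87,370 × $60.16 = $5,256,179.20.
EBIT = $5,256,179.20 − $4,060,000 = $1,196,179.20. Interest = $336,900.00, so EBIT − I = $859,279.20.
Degree of total leverage = total CM / (EBIT − interest) = $5,256,179.20 / $859,279.20 = 6.1170.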